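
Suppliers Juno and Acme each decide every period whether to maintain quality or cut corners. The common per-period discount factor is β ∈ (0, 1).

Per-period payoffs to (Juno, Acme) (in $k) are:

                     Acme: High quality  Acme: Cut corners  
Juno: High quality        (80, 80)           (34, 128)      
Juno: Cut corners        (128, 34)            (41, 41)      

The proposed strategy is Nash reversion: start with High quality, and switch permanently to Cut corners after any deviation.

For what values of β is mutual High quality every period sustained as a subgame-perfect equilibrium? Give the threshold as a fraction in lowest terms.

16/29

One-period gain from deviating is 128 − 80 = 48. The loss is 80 − 41 = 39 in every subsequent period, with present value 39·β/(1−β).
Deviation is unprofitable when 39·β/(1−β) ≥ 48, i.e. β/(1−β) ≥ 16/13.
Equivalently β ≥ 48/(48+39) = 16/29.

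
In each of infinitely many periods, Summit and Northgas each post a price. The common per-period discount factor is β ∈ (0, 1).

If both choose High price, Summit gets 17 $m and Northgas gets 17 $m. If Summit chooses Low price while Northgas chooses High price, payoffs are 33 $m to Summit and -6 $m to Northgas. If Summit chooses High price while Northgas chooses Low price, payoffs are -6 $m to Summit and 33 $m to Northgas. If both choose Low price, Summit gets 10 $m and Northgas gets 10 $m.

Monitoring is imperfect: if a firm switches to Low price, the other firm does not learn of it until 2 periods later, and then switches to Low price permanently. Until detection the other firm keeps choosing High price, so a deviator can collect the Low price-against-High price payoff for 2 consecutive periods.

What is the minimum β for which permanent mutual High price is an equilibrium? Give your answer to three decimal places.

A deviator earns 33 for 2 periods, then 10 forever; cooperating earns 17 forever. Multiplying the IC by (1−β):
17 ≥ 33(1−β^2) + 10β^2, so 23·β^2 ≥ 16 and β^2 ≥ 16/23.
β ≥ (16/23)^(1/2) ≈ 0.834.

0.834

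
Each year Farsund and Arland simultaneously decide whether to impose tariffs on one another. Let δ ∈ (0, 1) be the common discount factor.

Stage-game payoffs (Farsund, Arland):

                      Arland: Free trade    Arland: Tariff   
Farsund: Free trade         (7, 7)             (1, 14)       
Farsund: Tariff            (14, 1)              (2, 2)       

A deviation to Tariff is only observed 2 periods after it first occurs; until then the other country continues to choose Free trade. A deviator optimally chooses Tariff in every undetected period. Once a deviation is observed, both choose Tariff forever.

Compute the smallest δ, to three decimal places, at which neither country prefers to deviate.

0.764

Deviating for the 2 undetected periods gains 14−7 = 7 per period over cooperation, then loses 7−2 = 5 per period forever once punishment starts.
Gain: 7(1 + δ + … + δ^1); loss: 5·δ^2/(1−δ).
No profitable deviation ⇔ 7(1−δ^2) ≤ 5·δ^2, i.e. δ^2 ≥ 7/(7+5) = 7/12.
Hence δ ≥ (7/12)^(1/2) ≈ 0.764.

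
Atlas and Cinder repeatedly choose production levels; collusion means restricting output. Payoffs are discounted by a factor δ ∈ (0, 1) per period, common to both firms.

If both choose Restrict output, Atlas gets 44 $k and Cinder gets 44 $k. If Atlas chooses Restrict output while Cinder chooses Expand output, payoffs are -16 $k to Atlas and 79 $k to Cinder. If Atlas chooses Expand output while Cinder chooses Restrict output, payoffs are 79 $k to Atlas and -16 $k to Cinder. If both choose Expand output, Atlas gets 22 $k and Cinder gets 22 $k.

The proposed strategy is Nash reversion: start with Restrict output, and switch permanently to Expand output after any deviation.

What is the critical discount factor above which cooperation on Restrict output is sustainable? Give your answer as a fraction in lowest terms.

Cooperation forever yields 44 each period: 44/(1−δ).
Deviating yields 79 once, then 22 forever: 79 + 22δ/(1−δ).
No profitable deviation requires 44/(1−δ) ≥ 79 + 22δ/(1−δ).
Multiplying by (1−δ): 44 ≥ 79(1−δ) + 22δ = 79 − 57δ.
So 57δ ≥ 35, i.e. δ ≥ 35/57.

35/57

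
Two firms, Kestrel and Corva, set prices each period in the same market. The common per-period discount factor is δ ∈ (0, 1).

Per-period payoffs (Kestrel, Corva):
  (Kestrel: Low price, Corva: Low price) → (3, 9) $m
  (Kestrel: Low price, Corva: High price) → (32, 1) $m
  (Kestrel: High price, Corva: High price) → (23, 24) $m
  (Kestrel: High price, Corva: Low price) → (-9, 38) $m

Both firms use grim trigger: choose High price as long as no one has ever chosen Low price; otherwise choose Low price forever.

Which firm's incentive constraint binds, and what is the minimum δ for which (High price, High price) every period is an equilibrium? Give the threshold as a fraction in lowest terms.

Kestrel's threshold: (32−23)/(32−3) = 9/29.
Corva's threshold: (38−24)/(38−9) = 14/29.
9/29 < 14/29, so Corva binds and δ* = 14/29.

Corva; δ ≥ 14/29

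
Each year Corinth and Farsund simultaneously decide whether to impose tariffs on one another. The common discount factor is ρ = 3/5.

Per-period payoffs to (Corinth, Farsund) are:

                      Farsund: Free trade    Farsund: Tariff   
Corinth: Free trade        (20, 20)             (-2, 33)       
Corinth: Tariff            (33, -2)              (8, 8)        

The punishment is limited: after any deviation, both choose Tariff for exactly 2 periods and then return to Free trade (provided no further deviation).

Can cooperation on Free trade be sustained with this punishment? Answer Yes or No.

No

A one-shot deviation gives 33 now, then 8 for 2 periods, then back to 20.
Gain from deviating: (33−20) today; loss: (20−8) in each of the next 2 periods.
No-deviation condition: (20−8)(ρ+…+ρ^2) ≥ 33−20, i.e. ρ+…+ρ^2 ≥ 13/12.
At ρ = 3/5: ρ+…+ρ^2 = 0.9600 < 1.0833.
So cooperation is not sustainable.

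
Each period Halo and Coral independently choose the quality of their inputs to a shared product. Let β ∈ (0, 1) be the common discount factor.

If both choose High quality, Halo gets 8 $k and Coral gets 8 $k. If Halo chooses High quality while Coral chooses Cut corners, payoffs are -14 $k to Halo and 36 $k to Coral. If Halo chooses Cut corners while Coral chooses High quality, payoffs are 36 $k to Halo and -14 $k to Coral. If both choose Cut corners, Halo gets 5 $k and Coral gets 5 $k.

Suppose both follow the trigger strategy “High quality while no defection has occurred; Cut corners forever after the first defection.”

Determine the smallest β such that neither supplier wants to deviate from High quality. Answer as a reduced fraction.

28/31

Cooperation forever yields 8 each period: 8/(1−β).
Deviating yields 36 once, then 5 forever: 36 + 5β/(1−β).
No profitable deviation requires 8/(1−β) ≥ 36 + 5β/(1−β).
Multiplying by (1−β): 8 ≥ 36(1−β) + 5β = 36 − 31β.
So 31β ≥ 28, i.e. β ≥ 28/31.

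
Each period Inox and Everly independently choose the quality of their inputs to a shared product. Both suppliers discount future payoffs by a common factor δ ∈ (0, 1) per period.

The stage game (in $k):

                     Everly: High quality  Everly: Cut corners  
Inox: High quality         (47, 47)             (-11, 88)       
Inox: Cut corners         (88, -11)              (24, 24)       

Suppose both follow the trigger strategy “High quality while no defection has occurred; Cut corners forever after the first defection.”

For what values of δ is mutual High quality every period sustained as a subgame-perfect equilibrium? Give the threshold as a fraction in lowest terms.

Under grim trigger the critical discount factor is (T−C)/(T−P) with T = 88, C = 47, P = 24.
δ* = (88−47)/(88−24) = 41/64.

41/64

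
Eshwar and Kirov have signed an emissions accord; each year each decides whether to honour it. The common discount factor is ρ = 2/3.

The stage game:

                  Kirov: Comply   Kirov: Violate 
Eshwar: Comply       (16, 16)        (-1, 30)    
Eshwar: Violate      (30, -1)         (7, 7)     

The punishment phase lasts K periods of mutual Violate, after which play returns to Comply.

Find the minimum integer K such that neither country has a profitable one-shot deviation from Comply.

Need Σ_{k=1}^{K} ρ^k ≥ (30−16)/(16−7) = 1.5556 at ρ = 2/3.
At K = 3 the sum is 1.4074 < 1.5556; at K = 4 it is 1.6049 ≥ 1.5556.
So the minimum punishment length is K = 4.

4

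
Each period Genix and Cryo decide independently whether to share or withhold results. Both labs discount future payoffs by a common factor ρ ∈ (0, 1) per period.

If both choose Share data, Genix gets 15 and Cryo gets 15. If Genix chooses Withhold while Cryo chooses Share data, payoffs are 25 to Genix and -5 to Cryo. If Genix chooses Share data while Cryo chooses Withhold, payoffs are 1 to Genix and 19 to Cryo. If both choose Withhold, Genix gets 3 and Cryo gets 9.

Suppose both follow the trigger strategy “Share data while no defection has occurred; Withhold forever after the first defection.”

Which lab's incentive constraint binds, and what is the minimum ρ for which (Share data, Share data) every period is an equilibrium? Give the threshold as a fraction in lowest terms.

Genix's threshold: (25−15)/(25−3) = 5/11.
Cryo's threshold: (19−15)/(19−9) = 2/5.
5/11 > 2/5, so Genix binds and ρ* = 5/11.

Genix; ρ ≥ 5/11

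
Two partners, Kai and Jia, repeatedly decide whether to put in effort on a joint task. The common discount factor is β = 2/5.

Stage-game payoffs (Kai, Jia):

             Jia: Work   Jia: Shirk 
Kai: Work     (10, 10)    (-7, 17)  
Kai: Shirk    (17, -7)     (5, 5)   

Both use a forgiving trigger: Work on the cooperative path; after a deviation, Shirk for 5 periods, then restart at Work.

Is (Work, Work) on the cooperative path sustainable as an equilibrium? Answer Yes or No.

A one-shot deviation gives 17 now, then 5 for 5 periods, then back to 10.
Gain from deviating: (17−10) today; loss: (10−5) in each of the next 5 periods.
No-deviation condition: (10−5)(β+…+β^5) ≥ 17−10, i.e. β+…+β^5 ≥ 7/5.
At β = 2/5: β+…+β^5 = 0.6598 < 1.4000.
So cooperation is not sustainable.

No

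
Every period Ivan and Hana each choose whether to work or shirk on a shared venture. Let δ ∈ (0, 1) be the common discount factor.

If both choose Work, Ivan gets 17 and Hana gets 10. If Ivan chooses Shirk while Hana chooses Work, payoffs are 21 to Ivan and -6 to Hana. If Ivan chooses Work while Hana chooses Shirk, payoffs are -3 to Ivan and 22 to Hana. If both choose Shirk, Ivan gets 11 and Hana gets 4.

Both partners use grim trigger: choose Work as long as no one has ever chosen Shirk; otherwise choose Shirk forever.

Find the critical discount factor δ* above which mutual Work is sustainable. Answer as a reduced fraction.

2/3

For Ivan: deviation gain 21−17 = 4, per-period punishment loss 17−11 = 6. IC gives δ ≥ 4/10 = 2/5.
For Hana: gain 12, loss 6 per period, so δ ≥ 12/18 = 2/3.
The tighter constraint is Hana's, so cooperation needs δ ≥ 2/3.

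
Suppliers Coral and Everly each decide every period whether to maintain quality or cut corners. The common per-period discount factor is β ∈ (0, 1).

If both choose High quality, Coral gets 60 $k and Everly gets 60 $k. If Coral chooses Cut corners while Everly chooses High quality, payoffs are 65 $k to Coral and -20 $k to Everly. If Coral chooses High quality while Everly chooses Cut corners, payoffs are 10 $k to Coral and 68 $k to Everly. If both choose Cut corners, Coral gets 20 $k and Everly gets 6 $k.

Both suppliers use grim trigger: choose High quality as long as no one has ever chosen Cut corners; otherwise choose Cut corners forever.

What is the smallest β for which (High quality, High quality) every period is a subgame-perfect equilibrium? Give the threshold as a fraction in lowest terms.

For Coral: deviation gain 65−60 = 5, per-period punishment loss 60−20 = 40. IC gives β ≥ 5/45 = 1/9.
For Everly: gain 8, loss 54 per period, so β ≥ 8/62 = 4/31.
The tighter constraint is Everly's, so cooperation needs β ≥ 4/31.

4/31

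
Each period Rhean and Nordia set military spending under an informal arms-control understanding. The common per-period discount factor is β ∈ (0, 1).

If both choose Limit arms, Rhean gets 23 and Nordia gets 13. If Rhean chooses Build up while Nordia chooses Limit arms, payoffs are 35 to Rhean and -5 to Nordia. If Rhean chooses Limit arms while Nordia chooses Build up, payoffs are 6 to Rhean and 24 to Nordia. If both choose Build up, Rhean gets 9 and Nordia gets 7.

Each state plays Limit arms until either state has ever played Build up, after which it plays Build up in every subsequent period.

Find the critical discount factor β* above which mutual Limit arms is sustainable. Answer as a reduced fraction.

11/17

For Rhean: deviation gain 35−23 = 12, per-period punishment loss 23−9 = 14. IC gives β ≥ 12/26 = 6/13.
For Nordia: gain 11, loss 6 per period, so β ≥ 11/17.
The tighter constraint is Nordia's, so cooperation needs β ≥ 11/17.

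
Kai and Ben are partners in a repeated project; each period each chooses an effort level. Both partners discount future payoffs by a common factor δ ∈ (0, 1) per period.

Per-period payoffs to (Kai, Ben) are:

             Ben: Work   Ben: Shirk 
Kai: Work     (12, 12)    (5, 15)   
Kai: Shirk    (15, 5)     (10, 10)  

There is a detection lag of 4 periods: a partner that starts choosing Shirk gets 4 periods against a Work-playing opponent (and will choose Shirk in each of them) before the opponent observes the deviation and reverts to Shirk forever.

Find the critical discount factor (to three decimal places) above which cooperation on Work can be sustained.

A deviator earns 15 for 4 periods, then 10 forever; cooperating earns 12 forever. Multiplying the IC by (1−δ):
12 ≥ 15(1−δ^4) + 10δ^4, so 5·δ^4 ≥ 3 and δ^4 ≥ 3/5.
δ ≥ (3/5)^(1/4) ≈ 0.880.

0.880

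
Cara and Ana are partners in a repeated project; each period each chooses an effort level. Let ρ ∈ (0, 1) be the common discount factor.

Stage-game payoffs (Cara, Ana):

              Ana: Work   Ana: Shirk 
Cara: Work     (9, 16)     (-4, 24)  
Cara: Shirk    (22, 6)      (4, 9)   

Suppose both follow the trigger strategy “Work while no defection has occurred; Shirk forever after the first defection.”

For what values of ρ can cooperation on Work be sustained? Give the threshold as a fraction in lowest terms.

For Cara: deviation gain 22−9 = 13, per-period punishment loss 9−4 = 5. IC gives ρ ≥ 13/18.
For Ana: gain 8, loss 7 per period, so ρ ≥ 8/15.
The tighter constraint is Cara's, so cooperation needs ρ ≥ 13/18.

13/18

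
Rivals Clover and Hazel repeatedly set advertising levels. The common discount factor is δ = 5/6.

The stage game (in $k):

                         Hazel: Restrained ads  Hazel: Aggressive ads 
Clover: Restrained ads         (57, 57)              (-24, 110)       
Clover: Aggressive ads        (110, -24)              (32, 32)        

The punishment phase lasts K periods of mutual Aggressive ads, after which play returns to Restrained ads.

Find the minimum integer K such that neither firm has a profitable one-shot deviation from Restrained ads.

No profitable deviation requires (57−32)(δ+…+δ^K) ≥ 110−57, i.e. δ+…+δ^K ≥ 53/25 ≈ 2.1200.
With δ = 5/6, the partial sums are K=1: 0.8333, K=2: 1.5278, K=3: 2.1065, K=4: 2.5887.
K = 4 is the first length at which the sum reaches 2.1200.

4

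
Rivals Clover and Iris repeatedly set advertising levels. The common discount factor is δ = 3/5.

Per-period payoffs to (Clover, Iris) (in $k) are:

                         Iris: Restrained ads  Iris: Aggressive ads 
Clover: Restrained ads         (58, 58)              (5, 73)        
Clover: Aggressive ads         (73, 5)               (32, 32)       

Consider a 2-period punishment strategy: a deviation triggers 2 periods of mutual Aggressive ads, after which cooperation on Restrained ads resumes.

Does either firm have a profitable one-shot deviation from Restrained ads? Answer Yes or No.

IC: δ+…+δ^2 ≥ (73−58)/(58−32) = 15/26.
At δ = 3/5: partial sum = 0.9600 ≥ 0.5769. Cooperation sustainable.

No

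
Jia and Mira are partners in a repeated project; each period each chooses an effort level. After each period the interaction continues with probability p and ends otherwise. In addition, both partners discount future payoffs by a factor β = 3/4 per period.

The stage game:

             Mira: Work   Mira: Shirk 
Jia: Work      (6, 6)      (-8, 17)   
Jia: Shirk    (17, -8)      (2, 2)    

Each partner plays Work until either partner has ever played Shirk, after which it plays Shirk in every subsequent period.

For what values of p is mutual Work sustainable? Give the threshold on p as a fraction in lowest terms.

44/45

Expected continuation weight on next period's payoff is β·p = 3/4·p, which plays the role of the discount factor.
Cooperation requires 3/4·p ≥ (17−6)/(17−2) = 11/15, hence p ≥ 44/45.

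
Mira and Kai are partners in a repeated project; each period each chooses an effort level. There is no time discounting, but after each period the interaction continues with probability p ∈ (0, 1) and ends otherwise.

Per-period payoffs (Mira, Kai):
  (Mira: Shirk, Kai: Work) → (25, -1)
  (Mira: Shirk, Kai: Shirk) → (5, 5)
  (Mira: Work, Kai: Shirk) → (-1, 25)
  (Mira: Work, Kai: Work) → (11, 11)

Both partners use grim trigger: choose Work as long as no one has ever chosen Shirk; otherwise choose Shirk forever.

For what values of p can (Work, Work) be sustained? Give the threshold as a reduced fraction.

7/10

Expected cooperation value is 11 + p·11 + p²·11 + … = 11/(1−p); deviation gives 25 + p·5/(1−p).
11 ≥ 25(1−p) + 5p ⇒ 20p ≥ 14 ⇒ p ≥ 14/20 = 7/10.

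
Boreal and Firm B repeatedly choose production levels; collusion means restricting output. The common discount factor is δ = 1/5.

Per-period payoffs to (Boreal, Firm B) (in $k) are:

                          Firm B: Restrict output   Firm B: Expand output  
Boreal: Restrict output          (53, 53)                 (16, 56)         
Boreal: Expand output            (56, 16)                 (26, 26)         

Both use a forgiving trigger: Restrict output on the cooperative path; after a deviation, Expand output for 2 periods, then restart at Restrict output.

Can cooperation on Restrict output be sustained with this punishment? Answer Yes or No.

A one-shot deviation gives 56 now, then 26 for 2 periods, then back to 53.
Gain from deviating: (56−53) today; loss: (53−26) in each of the next 2 periods.
No-deviation condition: (53−26)(δ+…+δ^2) ≥ 56−53, i.e. δ+…+δ^2 ≥ 1/9.
At δ = 1/5: δ+…+δ^2 = 0.2400 ≥ 0.1111.
So cooperation is sustainable.

Yes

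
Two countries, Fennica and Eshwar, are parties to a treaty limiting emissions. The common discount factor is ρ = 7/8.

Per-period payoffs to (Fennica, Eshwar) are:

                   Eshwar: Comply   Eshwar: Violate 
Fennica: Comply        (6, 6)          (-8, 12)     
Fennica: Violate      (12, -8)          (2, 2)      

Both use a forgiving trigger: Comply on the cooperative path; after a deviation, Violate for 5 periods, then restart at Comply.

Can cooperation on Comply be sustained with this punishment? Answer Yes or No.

IC: ρ+…+ρ^5 ≥ (12−6)/(6−2) = 3/2.
At ρ = 7/8: partial sum = 3.4096 ≥ 1.5000. Cooperation sustainable.

Yes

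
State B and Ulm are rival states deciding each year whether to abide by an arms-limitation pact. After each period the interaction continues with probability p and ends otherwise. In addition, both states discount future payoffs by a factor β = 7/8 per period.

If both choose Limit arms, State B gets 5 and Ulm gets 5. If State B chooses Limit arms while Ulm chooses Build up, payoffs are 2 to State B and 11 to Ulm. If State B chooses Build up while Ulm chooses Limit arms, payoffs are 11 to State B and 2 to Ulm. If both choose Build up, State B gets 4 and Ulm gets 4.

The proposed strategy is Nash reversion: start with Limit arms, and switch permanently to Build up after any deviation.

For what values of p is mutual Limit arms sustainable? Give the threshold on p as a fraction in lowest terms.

With continuation probability p and discount β, the effective per-period discount factor is βp.
Grim-trigger IC: βp ≥ (11−5)/(11−4) = 6/7.
So p ≥ (6/7)/(7/8) = 48/49.

48/49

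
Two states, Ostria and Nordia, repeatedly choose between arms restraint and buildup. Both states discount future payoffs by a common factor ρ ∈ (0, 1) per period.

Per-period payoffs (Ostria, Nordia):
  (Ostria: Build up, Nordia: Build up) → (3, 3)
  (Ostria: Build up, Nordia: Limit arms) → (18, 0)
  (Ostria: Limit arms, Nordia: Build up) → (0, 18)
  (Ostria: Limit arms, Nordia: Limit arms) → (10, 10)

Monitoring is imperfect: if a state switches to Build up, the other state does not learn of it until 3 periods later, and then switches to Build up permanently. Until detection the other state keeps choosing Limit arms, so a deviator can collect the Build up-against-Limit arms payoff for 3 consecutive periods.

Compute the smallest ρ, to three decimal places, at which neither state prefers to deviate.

0.811

The best deviation is to choose Build up for all 3 undetected periods, earning 18 each, then 3 forever once detected.
Deviation value: 18(1−ρ^3)/(1−ρ) + 3ρ^3/(1−ρ); cooperation value: 10/(1−ρ).
IC: 10 ≥ 18(1−ρ^3) + 3ρ^3 = 18 − 15ρ^3.
So ρ^3 ≥ 8/15, giving ρ ≥ (8/15)^(1/3) ≈ 0.811.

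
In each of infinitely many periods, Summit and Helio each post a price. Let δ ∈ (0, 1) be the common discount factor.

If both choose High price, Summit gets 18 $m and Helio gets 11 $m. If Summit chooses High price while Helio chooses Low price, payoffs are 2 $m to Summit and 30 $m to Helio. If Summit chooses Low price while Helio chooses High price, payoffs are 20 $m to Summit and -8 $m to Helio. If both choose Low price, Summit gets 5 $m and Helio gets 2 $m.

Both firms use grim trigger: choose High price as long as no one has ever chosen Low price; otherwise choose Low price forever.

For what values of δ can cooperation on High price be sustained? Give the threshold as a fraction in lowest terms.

19/28

Summit: cooperation gives 18 each period; deviation gives 20 once then 5 forever.
  18/(1−δ) ≥ 20 + 5δ/(1−δ) ⇒ δ ≥ 2/15.
Helio: cooperation gives 11 each period; deviation gives 30 once then 2 forever.
  δ ≥ 19/28.
Both must hold, so the binding constraint is Helio's: δ ≥ 19/28.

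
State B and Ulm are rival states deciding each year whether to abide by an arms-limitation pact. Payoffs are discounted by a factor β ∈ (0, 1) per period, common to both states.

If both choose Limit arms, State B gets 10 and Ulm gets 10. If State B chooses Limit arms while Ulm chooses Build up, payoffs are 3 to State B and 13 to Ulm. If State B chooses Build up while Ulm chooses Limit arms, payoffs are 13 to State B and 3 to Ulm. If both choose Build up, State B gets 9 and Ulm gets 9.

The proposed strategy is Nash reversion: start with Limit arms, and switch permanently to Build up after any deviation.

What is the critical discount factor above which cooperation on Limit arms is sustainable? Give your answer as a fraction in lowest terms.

3/4

Under grim trigger the critical discount factor is (T−C)/(T−P) with T = 13, C = 10, P = 9.
β* = (13−10)/(13−9) = 3/4.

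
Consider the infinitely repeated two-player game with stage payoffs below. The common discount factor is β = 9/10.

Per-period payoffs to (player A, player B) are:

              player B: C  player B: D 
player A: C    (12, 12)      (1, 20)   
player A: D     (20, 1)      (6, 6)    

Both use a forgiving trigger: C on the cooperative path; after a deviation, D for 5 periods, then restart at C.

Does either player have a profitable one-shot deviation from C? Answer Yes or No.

No

Comparing payoff streams over the 6 periods until play realigns: cooperate → 12(1+β+…+β^5); deviate → 20 + 6(β+…+β^5).
Cooperation is sustained iff (12−6)(β+…+β^5) ≥ 20−12.
β+…+β^5 = 9/10·(1−(9/10)^5)/(1−9/10) = 3.6856, and (20−12)/(12−6) = 1.3333.
3.6856 ≥ 1.3333, so cooperation is sustainable.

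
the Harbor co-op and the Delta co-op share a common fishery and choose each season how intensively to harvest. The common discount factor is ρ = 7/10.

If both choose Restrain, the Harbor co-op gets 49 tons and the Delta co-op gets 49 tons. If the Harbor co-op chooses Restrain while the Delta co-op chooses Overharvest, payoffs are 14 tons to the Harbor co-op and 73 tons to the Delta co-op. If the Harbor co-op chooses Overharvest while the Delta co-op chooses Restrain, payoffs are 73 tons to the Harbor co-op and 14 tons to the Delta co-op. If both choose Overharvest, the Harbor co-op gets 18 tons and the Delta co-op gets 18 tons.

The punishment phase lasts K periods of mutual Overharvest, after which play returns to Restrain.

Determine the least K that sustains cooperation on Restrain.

IC: ρ(1−ρ^K)/(1−ρ) ≥ (73−49)/(49−18) = 24/31.
With ρ = 7/10: need 1 − ρ^K ≥ 24/31·(1−7/10)/(7/10), i.e. ρ^K ≤ 0.6682.
Since (7/10)^1 = 0.7000 and (7/10)^2 = 0.4900, the smallest such K is 2.

2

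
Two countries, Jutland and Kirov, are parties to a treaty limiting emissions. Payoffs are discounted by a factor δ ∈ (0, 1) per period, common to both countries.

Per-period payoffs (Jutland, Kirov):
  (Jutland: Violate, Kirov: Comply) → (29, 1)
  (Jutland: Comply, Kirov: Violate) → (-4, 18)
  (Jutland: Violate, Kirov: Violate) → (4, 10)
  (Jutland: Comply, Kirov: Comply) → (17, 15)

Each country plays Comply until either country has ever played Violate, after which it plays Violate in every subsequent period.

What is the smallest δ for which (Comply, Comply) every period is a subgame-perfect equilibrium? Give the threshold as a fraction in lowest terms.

12/25

For Jutland: deviation gain 29−17 = 12, per-period punishment loss 17−4 = 13. IC gives δ ≥ 12/25.
For Kirov: gain 3, loss 5 per period, so δ ≥ 3/8.
The tighter constraint is Jutland's, so cooperation needs δ ≥ 12/25.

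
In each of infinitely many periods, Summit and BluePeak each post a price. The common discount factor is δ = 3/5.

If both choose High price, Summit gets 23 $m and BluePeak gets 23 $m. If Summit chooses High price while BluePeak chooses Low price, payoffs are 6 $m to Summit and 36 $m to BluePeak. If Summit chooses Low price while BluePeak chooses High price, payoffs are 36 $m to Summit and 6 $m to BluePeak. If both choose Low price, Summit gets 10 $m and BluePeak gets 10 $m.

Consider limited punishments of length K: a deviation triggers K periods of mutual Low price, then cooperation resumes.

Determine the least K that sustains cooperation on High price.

Need Σ_{k=1}^{K} δ^k ≥ (36−23)/(23−10) = 1.0000 at δ = 3/5.
At K = 2 the sum is 0.9600 < 1.0000; at K = 3 it is 1.1760 ≥ 1.0000.
So the minimum punishment length is K = 3.

3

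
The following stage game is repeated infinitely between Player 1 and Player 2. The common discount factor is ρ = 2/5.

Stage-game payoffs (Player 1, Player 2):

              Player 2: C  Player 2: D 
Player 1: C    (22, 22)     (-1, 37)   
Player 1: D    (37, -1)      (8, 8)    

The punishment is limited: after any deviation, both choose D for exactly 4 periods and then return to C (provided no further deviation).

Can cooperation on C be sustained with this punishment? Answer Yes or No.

No

A one-shot deviation gives 37 now, then 8 for 4 periods, then back to 22.
Gain from deviating: (37−22) today; loss: (22−8) in each of the next 4 periods.
No-deviation condition: (22−8)(ρ+…+ρ^4) ≥ 37−22, i.e. ρ+…+ρ^4 ≥ 15/14.
At ρ = 2/5: ρ+…+ρ^4 = 0.6496 < 1.0714.
So cooperation is not sustainable.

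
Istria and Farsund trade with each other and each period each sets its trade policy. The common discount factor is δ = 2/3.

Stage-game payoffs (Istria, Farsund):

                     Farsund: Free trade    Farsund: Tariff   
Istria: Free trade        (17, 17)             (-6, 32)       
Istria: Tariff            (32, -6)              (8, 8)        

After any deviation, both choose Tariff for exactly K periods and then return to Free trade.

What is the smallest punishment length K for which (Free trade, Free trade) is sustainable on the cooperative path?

IC: δ(1−δ^K)/(1−δ) ≥ (32−17)/(17−8) = 5/3.
With δ = 2/3: need 1 − δ^K ≥ 5/3·(1−2/3)/(2/3), i.e. δ^K ≤ 0.1667.
Since (2/3)^4 = 0.1975 and (2/3)^5 = 0.1317, the smallest such K is 5.

5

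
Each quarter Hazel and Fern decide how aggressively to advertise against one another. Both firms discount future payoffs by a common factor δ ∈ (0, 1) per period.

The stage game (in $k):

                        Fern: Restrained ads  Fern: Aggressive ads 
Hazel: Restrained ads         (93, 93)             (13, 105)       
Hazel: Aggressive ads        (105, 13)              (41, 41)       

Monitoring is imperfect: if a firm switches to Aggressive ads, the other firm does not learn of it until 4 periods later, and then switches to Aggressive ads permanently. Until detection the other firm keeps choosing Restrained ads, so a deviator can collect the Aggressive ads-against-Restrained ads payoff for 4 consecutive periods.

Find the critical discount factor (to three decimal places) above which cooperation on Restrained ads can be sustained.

Deviating for the 4 undetected periods gains 105−93 = 12 per period over cooperation, then loses 93−41 = 52 per period forever once punishment starts.
Gain: 12(1 + δ + … + δ^3); loss: 52·δ^4/(1−δ).
No profitable deviation ⇔ 12(1−δ^4) ≤ 52·δ^4, i.e. δ^4 ≥ 12/(12+52) = 3/16.
Hence δ ≥ (3/16)^(1/4) ≈ 0.658.

0.658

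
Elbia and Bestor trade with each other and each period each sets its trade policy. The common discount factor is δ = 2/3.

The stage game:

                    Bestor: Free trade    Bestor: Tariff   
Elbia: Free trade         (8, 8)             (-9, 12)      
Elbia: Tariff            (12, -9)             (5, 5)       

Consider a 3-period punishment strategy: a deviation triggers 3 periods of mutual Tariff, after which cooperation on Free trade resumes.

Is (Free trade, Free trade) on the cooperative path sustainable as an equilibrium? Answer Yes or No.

Yes

A one-shot deviation gives 12 now, then 5 for 3 periods, then back to 8.
Gain from deviating: (12−8) today; loss: (8−5) in each of the next 3 periods.
No-deviation condition: (8−5)(δ+…+δ^3) ≥ 12−8, i.e. δ+…+δ^3 ≥ 4/3.
At δ = 2/3: δ+…+δ^3 = 1.4074 ≥ 1.3333.
So cooperation is sustainable.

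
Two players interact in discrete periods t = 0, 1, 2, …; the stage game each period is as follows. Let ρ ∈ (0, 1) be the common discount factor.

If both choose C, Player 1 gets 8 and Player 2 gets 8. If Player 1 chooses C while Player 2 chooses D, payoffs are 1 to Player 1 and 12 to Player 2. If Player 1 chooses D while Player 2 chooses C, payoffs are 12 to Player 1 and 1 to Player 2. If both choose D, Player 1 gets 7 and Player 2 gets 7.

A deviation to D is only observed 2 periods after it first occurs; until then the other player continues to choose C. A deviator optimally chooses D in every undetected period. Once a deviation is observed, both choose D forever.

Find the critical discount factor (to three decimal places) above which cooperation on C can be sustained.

A deviator earns 12 for 2 periods, then 7 forever; cooperating earns 8 forever. Multiplying the IC by (1−ρ):
8 ≥ 12(1−ρ^2) + 7ρ^2, so 5·ρ^2 ≥ 4 and ρ^2 ≥ 4/5.
ρ ≥ (4/5)^(1/2) ≈ 0.894.

0.894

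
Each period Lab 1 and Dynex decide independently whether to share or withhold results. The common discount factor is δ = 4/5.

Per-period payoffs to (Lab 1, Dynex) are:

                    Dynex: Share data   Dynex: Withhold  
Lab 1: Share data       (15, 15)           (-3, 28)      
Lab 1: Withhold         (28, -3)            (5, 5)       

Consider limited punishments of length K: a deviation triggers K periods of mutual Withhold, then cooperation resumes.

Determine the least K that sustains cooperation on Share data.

Need Σ_{k=1}^{K} δ^k ≥ (28−15)/(15−5) = 1.3000 at δ = 4/5.
At K = 1 the sum is 0.8000 < 1.3000; at K = 2 it is 1.4400 ≥ 1.3000.
So the minimum punishment length is K = 2.

2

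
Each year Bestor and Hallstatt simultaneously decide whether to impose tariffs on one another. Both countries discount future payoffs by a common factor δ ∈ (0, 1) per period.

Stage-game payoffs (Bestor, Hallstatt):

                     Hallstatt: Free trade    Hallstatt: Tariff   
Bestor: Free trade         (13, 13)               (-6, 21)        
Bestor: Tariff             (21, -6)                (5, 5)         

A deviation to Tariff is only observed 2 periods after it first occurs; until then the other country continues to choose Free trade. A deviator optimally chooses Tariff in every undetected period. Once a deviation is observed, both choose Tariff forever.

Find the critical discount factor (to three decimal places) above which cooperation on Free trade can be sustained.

0.707

A deviator earns 21 for 2 periods, then 5 forever; cooperating earns 13 forever. Multiplying the IC by (1−δ):
13 ≥ 21(1−δ^2) + 5δ^2, so 16·δ^2 ≥ 8 and δ^2 ≥ 1/2.
δ ≥ (1/2)^(1/2) ≈ 0.707.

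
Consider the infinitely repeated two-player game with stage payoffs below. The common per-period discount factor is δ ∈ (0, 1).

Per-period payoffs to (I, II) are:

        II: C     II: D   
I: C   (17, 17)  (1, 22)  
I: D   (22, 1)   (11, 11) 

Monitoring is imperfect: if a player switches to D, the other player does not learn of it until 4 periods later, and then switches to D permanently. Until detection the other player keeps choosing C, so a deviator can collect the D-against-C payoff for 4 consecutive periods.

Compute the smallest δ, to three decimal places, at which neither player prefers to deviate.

Deviating for the 4 undetected periods gains 22−17 = 5 per period over cooperation, then loses 17−11 = 6 per period forever once punishment starts.
Gain: 5(1 + δ + … + δ^3); loss: 6·δ^4/(1−δ).
No profitable deviation ⇔ 5(1−δ^4) ≤ 6·δ^4, i.e. δ^4 ≥ 5/(5+6) = 5/11.
Hence δ ≥ (5/11)^(1/4) ≈ 0.821.

0.821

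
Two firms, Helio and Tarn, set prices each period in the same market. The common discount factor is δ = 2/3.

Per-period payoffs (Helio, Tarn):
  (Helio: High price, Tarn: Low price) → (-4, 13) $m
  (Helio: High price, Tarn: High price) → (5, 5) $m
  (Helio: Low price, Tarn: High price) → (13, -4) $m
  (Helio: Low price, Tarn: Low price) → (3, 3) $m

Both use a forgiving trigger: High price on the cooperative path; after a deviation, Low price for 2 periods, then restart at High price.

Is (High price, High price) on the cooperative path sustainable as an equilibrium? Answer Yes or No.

No

Comparing payoff streams over the 3 periods until play realigns: cooperate → 5(1+δ+…+δ^2); deviate → 13 + 3(δ+…+δ^2).
Cooperation is sustained iff (5−3)(δ+…+δ^2) ≥ 13−5.
δ+…+δ^2 = 2/3·(1−(2/3)^2)/(1−2/3) = 1.1111, and (13−5)/(5−3) = 4.0000.
1.1111 < 4.0000, so cooperation is not sustainable.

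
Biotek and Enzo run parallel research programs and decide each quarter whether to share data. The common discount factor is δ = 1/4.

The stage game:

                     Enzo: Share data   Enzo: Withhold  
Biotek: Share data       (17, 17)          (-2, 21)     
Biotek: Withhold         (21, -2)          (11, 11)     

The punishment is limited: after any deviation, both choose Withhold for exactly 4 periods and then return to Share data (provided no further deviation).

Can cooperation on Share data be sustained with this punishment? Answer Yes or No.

A one-shot deviation gives 21 now, then 11 for 4 periods, then back to 17.
Gain from deviating: (21−17) today; loss: (17−11) in each of the next 4 periods.
No-deviation condition: (17−11)(δ+…+δ^4) ≥ 21−17, i.e. δ+…+δ^4 ≥ 2/3.
At δ = 1/4: δ+…+δ^4 = 0.3320 < 0.6667.
So cooperation is not sustainable.

No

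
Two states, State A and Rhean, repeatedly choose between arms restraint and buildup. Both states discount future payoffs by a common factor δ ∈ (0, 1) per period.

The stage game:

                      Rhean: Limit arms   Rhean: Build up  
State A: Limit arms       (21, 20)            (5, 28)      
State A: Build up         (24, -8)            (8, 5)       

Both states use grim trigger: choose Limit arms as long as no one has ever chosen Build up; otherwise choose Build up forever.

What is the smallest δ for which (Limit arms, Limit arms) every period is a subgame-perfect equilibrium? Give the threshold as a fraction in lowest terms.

8/23

State A: cooperation gives 21 each period; deviation gives 24 once then 8 forever.
  21/(1−δ) ≥ 24 + 8δ/(1−δ) ⇒ δ ≥ 3/16.
Rhean: cooperation gives 20 each period; deviation gives 28 once then 5 forever.
  δ ≥ 8/23.
Both must hold, so the binding constraint is Rhean's: δ ≥ 8/23.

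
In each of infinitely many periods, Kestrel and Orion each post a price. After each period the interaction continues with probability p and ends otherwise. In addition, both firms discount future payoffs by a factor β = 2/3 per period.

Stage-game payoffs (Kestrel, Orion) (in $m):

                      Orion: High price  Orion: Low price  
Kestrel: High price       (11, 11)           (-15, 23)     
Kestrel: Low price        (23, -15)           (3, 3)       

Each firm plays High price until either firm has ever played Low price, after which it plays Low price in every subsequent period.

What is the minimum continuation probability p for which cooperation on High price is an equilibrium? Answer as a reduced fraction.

9/10

Expected continuation weight on next period's payoff is β·p = 2/3·p, which plays the role of the discount factor.
Cooperation requires 2/3·p ≥ (23−11)/(23−3) = 3/5, hence p ≥ 9/10.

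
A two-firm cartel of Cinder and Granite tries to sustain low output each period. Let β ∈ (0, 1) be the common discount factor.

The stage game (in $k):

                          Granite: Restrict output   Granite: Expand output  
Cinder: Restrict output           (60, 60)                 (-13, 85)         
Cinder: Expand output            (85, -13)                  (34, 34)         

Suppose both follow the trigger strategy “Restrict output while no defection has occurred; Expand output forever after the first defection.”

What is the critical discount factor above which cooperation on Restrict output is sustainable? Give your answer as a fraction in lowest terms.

60/(1−β) ≥ 85 + 34β/(1−β)
60 ≥ 85 − 51β
β ≥ 25/51.

25/51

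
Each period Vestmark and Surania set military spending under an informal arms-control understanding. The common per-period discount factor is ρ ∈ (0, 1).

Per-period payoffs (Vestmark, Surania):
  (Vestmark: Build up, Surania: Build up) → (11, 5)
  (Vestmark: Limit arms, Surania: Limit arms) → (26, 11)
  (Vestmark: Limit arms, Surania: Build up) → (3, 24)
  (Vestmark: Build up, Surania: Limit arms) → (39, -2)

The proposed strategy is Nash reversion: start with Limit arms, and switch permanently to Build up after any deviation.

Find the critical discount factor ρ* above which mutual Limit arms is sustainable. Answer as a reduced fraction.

For Vestmark: deviation gain 39−26 = 13, per-period punishment loss 26−11 = 15. IC gives ρ ≥ 13/28.
For Surania: gain 13, loss 6 per period, so ρ ≥ 13/19.
The tighter constraint is Surania's, so cooperation needs ρ ≥ 13/19.

13/19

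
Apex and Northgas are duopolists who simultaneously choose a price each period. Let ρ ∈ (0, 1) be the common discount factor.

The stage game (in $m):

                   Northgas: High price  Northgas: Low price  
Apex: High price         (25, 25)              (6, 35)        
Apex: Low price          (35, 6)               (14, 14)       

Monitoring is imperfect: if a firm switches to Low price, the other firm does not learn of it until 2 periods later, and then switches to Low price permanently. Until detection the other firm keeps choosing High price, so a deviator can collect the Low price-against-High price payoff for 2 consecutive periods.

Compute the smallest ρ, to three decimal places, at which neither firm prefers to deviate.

A deviator earns 35 for 2 periods, then 14 forever; cooperating earns 25 forever. Multiplying the IC by (1−ρ):
25 ≥ 35(1−ρ^2) + 14ρ^2, so 21·ρ^2 ≥ 10 and ρ^2 ≥ 10/21.
ρ ≥ (10/21)^(1/2) ≈ 0.690.

0.690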